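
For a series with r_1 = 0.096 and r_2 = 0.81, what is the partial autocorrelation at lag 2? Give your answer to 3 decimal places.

0.808

φ_{22} = (r_2 − r_1²) / (1 − r_1²)
r_1² = (0.096)² = 0.009216
Numerator = 0.81 − 0.0092 = 0.8008; denominator = 1 − 0.0092 = 0.9908
φ_{22} = 0.8008 / 0.9908 = 0.808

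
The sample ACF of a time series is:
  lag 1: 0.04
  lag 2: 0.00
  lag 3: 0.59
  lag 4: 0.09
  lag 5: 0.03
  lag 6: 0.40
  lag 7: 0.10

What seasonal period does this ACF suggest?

The largest autocorrelation is r_3 = 0.59, with a weaker echo at lag 6 (0.40); the remaining lags stay at or below 0.10.
The dominant spike at lag 3 indicates a seasonal period of 3.

3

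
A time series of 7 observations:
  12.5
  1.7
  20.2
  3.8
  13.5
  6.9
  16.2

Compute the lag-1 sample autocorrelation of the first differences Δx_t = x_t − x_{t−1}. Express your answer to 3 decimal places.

-0.833

First differences Δx: -10.8, 18.5, -16.4, 9.7, -6.6, 9.3
Mean of differences = 0.6167
Numerator Σ(Δx_t−Δx̄)(Δx_{t+1}−Δx̄) = -791.2669
Denominator Σ(Δx_t−Δx̄)² = 949.7083
r_1(Δx) = -791.2669 / 949.7083 = -0.833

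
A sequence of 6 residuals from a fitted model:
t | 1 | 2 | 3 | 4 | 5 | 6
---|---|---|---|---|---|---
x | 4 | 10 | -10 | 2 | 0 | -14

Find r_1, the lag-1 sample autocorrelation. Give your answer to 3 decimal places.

-0.195

Mean x̄ = (4 + 10 − 10 + 2 + 0 − 14)/6 = -1.3333
Numerator Σ_{t=1}^{5}(x_t−x̄)(x_{t+1}−x̄) = -79.1111
Denominator Σ(x_t−x̄)² = 405.3333
r_1 = -79.1111 / 405.3333 = -0.195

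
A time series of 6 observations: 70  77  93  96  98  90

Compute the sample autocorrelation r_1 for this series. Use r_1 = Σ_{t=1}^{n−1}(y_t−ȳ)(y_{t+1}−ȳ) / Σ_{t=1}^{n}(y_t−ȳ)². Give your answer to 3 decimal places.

Mean ȳ = (70 + 77 + 93 + 96 + 98 + 90)/6 = 87.3333
Σ(y_t−ȳ)(y_{t+1}−ȳ) = (179.1111) + (-58.5556) + (49.1111) + (92.4444) + (28.4444) = 290.5556
Denominator Σ(y_t−ȳ)² = 635.3333
r_1 = 290.5556 / 635.3333 = 0.457

0.457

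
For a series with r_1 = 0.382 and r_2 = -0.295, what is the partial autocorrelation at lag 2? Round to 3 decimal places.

-0.516

φ_{22} = (r_2 − r_1²) / (1 − r_1²)
r_1² = (0.382)² = 0.145924
Numerator = -0.295 − 0.1459 = -0.4409; denominator = 1 − 0.1459 = 0.8541
φ_{22} = -0.4409 / 0.8541 = -0.516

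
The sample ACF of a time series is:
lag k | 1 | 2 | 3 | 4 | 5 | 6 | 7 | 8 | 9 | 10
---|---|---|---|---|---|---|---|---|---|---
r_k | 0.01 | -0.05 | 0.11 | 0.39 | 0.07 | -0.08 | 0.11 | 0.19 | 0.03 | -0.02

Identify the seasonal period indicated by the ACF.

The largest autocorrelation is r_4 = 0.39, with a weaker echo at lag 8 (0.19); the remaining lags stay at or below 0.11.
The dominant spike at lag 4 indicates a seasonal period of 4.

4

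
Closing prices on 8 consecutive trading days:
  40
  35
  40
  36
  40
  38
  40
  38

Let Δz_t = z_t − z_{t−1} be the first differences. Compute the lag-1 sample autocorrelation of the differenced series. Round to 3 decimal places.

First differences Δz: -5, 5, -4, 4, -2, 2, -2
Mean of differences = -0.2857
Numerator Σ(Δz_t−Δz̄)(Δz_{t+1}−Δz̄) = -75.6531
Denominator Σ(Δz_t−Δz̄)² = 93.4286
r_1(Δz) = -75.6531 / 93.4286 = -0.810

-0.810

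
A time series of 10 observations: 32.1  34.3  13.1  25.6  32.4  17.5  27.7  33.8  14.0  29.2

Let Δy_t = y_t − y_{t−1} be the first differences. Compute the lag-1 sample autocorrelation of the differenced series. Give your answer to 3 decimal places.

-0.515

First differences Δy: 2.2, -21.2, 12.5, 6.8, -14.9, 10.2, 6.1, -19.8, 15.2
Mean of differences = -0.3222
Numerator Σ(Δy_t−Δȳ)(Δy_{t+1}−Δȳ) = -846.1049
Denominator Σ(Δy_t−Δȳ)² = 1642.1756
r_1(Δy) = -846.1049 / 1642.1756 = -0.515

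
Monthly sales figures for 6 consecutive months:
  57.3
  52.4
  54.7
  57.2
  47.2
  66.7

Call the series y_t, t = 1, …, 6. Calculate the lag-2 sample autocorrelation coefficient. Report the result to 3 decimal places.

0.087

Mean ȳ = (57.3 + 52.4 + 54.7 + 57.2 + 47.2 + 66.7)/6 = 55.9167
Deviations from mean: 1.3833, -3.5167, -1.2167, 1.2833, -8.7167, 10.7833
Σ(y_t−ȳ)(y_{t+2}−ȳ) = (-1.6831) + (-4.5131) + (10.6053) + (13.8386) = 18.2478
Denominator Σ(y_t−ȳ)² = 209.6683
r_2 = 18.2478 / 209.6683 = 0.087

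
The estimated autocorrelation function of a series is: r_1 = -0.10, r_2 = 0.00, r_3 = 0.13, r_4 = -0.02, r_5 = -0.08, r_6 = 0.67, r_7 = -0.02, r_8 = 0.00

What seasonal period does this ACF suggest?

The largest autocorrelation is r_6 = 0.67; the remaining lags stay at or below 0.13.
The dominant spike at lag 6 indicates a seasonal period of 6.

6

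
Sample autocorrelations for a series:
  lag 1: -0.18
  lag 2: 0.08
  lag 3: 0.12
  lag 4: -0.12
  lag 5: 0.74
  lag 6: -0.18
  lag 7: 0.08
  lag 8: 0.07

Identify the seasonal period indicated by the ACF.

The largest autocorrelation is r_5 = 0.74; the remaining lags stay at or below 0.12.
The dominant spike at lag 5 indicates a seasonal period of 5.

5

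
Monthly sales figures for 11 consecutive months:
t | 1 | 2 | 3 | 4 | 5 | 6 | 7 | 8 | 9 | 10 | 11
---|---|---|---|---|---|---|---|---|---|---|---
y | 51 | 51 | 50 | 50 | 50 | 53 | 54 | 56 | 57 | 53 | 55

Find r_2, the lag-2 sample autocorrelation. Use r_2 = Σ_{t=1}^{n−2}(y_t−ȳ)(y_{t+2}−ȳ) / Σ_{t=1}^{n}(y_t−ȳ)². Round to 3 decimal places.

Mean ȳ = (51 + 51 + 50 + 50 + 50 + 53 + 54 + 56 + 57 + 53 + 55)/11 = 52.7273
Numerator Σ_{t=1}^{9}(y_t−ȳ)(y_{t+2}−ȳ) = 29.5785
Denominator Σ(y_t−ȳ)² = 64.1818
r_2 = 29.5785 / 64.1818 = 0.461

0.461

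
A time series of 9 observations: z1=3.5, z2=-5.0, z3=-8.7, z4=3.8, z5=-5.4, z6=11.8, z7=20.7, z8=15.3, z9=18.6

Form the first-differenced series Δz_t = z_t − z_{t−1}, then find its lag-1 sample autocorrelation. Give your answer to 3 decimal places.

First differences Δz: -8.5, -3.7, 12.5, -9.2, 17.2, 8.9, -5.4, 3.3
Mean of differences = 1.8875
Numerator Σ(Δz_t−Δz̄)(Δz_{t+1}−Δz̄) = -242.7189
Denominator Σ(Δz_t−Δz̄)² = 713.4288
r_1(Δz) = -242.7189 / 713.4288 = -0.340

-0.340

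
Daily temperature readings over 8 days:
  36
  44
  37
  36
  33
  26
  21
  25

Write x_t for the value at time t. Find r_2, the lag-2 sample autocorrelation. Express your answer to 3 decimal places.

0.194

Mean x̄ = (36 + 44 + 37 + 36 + 33 + 26 + 21 + 25)/8 = 32.2500
Σ(x_t−x̄)(x_{t+2}−x̄) = (17.8125) + (44.0625) + (3.5625) + (-23.4375) + (-8.4375) + (45.3125) = 78.8750
Denominator Σ(x_t−x̄)² = 407.5000
r_2 = 78.8750 / 407.5000 = 0.194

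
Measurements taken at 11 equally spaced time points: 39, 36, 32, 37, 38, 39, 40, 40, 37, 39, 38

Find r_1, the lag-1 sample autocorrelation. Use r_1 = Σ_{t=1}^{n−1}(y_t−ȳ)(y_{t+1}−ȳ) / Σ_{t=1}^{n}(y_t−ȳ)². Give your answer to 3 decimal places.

Mean ȳ = (39 + 36 + 32 + 37 + 38 + 39 + 40 + 40 + 37 + 39 + 38)/11 = 37.7273
Numerator Σ_{t=1}^{10}(y_t−ȳ)(y_{t+1}−ȳ) = 17.8347
Denominator Σ(y_t−ȳ)² = 52.1818
r_1 = 17.8347 / 52.1818 = 0.342

0.342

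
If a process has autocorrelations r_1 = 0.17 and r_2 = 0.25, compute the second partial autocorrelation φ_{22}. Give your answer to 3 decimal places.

0.228

φ_{22} = (r_2 − r_1²) / (1 − r_1²)
r_1² = (0.17)² = 0.0289
Numerator = 0.25 − 0.0289 = 0.2211; denominator = 1 − 0.0289 = 0.9711
φ_{22} = 0.2211 / 0.9711 = 0.228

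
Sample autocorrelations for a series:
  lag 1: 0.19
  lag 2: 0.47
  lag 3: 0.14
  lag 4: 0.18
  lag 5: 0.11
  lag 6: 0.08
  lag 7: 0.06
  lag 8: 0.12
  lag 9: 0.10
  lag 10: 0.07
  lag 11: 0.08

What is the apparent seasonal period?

2

The largest autocorrelation is r_2 = 0.47; the remaining lags stay at or below 0.19.
The dominant spike at lag 2 indicates a seasonal period of 2.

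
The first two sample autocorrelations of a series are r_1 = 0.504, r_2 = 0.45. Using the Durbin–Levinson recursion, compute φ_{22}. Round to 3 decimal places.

φ_{22} = (r_2 − r_1²) / (1 − r_1²)
r_1² = (0.504)² = 0.254016
Numerator = 0.45 − 0.2540 = 0.1960; denominator = 1 − 0.2540 = 0.7460
φ_{22} = 0.1960 / 0.7460 = 0.263

0.263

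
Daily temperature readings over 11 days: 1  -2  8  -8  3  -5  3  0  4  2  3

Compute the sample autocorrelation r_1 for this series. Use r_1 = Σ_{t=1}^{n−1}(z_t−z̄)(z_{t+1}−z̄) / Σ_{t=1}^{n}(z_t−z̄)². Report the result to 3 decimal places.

Mean z̄ = (1 − 2 + 8 − 8 + 3 − 5 + 3 + 0 + 4 + 2 + 3)/11 = 0.8182
Numerator Σ_{t=1}^{10}(z_t−z̄)(z_{t+1}−z̄) = -126.7603
Denominator Σ(z_t−z̄)² = 197.6364
r_1 = -126.7603 / 197.6364 = -0.641

-0.641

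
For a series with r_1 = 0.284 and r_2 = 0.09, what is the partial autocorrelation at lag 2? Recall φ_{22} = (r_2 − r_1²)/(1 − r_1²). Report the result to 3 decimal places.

0.010

φ_{22} = (r_2 − r_1²) / (1 − r_1²)
r_1² = (0.284)² = 0.080656
Numerator = 0.09 − 0.0807 = 0.0093; denominator = 1 − 0.0807 = 0.9193
φ_{22} = 0.0093 / 0.9193 = 0.010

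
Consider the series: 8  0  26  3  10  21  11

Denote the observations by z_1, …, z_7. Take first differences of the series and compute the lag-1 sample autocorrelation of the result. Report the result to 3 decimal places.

First differences Δz: -8, 26, -23, 7, 11, -10
Mean of differences = 0.5000
Numerator Σ(Δz_t−Δz̄)(Δz_{t+1}−Δz̄) = -1010.7500
Denominator Σ(Δz_t−Δz̄)² = 1537.5000
r_1(Δz) = -1010.7500 / 1537.5000 = -0.657

-0.657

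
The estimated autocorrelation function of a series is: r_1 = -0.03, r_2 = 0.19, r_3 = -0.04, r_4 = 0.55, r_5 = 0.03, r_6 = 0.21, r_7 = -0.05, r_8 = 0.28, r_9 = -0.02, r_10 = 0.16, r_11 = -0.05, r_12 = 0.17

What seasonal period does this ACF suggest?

The largest autocorrelation is r_4 = 0.55, with a weaker echo at lag 8 (0.28); the remaining lags stay at or below 0.21.
The dominant spike at lag 4 indicates a seasonal period of 4.

4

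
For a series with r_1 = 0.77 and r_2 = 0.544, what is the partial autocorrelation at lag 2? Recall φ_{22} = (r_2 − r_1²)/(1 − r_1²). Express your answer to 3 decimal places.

-0.120

φ_{22} = (r_2 − r_1²) / (1 − r_1²)
r_1² = (0.77)² = 0.5929
Numerator = 0.544 − 0.5929 = -0.0489; denominator = 1 − 0.5929 = 0.4071
φ_{22} = -0.0489 / 0.4071 = -0.120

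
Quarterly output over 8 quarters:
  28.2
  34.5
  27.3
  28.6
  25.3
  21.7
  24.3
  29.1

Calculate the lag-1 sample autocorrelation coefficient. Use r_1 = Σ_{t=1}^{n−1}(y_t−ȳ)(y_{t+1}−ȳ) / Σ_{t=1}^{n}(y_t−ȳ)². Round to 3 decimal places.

Mean ȳ = (28.2 + 34.5 + 27.3 + 28.6 + 25.3 + 21.7 + 24.3 + 29.1)/8 = 27.3750
Σ(y_t−ȳ)(y_{t+1}−ȳ) = (5.8781) + (-0.5344) + (-0.0919) + (-2.5419) + (11.7756) + (17.4506) + (-5.3044) = 26.6319
Denominator Σ(y_t−ȳ)² = 101.8950
r_1 = 26.6319 / 101.8950 = 0.261

0.261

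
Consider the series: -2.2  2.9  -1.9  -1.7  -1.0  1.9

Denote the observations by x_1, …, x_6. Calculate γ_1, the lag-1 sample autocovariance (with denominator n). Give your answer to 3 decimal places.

Mean x̄ = (-2.2 + 2.9 − 1.9 − 1.7 − 1.0 + 1.9)/6 = -0.3333
Σ_{t=1}^{5}(x_t−x̄)(x_{t+1}−x̄) = -9.5378
γ_1 = -9.5378 / 6 = -1.590

-1.590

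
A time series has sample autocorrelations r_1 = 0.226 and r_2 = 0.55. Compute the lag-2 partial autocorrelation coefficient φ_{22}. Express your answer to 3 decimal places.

0.526

φ_{22} = (r_2 − r_1²) / (1 − r_1²)
r_1² = (0.226)² = 0.051076
Numerator = 0.55 − 0.0511 = 0.4989; denominator = 1 − 0.0511 = 0.9489
φ_{22} = 0.4989 / 0.9489 = 0.526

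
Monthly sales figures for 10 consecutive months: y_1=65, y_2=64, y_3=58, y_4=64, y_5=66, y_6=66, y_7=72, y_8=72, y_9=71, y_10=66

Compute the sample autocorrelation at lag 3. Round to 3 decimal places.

-0.072

Mean ȳ = (65 + 64 + 58 + 64 + 66 + 66 + 72 + 72 + 71 + 66)/10 = 66.4000
Numerator Σ_{t=1}^{7}(y_t−ȳ)(y_{t+3}−ȳ) = -12.0800
Denominator Σ(y_t−ȳ)² = 168.4000
r_3 = -12.0800 / 168.4000 = -0.072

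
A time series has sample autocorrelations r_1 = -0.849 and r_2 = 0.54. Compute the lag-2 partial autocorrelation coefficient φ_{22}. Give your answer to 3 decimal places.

φ_{22} = (r_2 − r_1²) / (1 − r_1²)
r_1² = (-0.849)² = 0.720801
Numerator = 0.54 − 0.7208 = -0.1808; denominator = 1 − 0.7208 = 0.2792
φ_{22} = -0.1808 / 0.2792 = -0.648

-0.648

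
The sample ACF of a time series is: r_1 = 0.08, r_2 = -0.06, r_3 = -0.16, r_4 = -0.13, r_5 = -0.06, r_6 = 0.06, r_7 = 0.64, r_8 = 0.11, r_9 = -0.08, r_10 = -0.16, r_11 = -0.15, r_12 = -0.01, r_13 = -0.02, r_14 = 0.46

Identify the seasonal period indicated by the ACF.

The largest autocorrelation is r_7 = 0.64, with a weaker echo at lag 14 (0.46); the remaining lags stay at or below 0.11.
The dominant spike at lag 7 indicates a seasonal period of 7.

7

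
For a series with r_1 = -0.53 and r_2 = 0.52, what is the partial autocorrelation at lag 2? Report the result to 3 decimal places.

0.332

φ_{22} = (r_2 − r_1²) / (1 − r_1²)
r_1² = (-0.53)² = 0.2809
Numerator = 0.52 − 0.2809 = 0.2391; denominator = 1 − 0.2809 = 0.7191
φ_{22} = 0.2391 / 0.7191 = 0.332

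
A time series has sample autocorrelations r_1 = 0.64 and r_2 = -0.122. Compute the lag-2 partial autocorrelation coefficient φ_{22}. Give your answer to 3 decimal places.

-0.900

φ_{22} = (r_2 − r_1²) / (1 − r_1²)
r_1² = (0.64)² = 0.4096
Numerator = -0.122 − 0.4096 = -0.5316; denominator = 1 − 0.4096 = 0.5904
φ_{22} = -0.5316 / 0.5904 = -0.900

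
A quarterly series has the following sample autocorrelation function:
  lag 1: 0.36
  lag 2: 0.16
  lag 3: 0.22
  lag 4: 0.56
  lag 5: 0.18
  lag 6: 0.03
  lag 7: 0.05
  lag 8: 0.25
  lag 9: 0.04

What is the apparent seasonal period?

The largest autocorrelation is r_4 = 0.56; the remaining lags stay at or below 0.36. The elevated value at lag 1 (0.36), dropping to 0.16 at lag 2, reflects decaying short-term dependence rather than seasonality.
The dominant spike at lag 4 indicates a seasonal period of 4.

4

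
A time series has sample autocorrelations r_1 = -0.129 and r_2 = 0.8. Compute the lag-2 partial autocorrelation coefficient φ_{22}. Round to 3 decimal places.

0.797

φ_{22} = (r_2 − r_1²) / (1 − r_1²)
r_1² = (-0.129)² = 0.016641
Numerator = 0.8 − 0.0166 = 0.7834; denominator = 1 − 0.0166 = 0.9834
φ_{22} = 0.7834 / 0.9834 = 0.797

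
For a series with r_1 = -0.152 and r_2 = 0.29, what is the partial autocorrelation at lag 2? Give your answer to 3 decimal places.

0.273

φ_{22} = (r_2 − r_1²) / (1 − r_1²)
r_1² = (-0.152)² = 0.023104
Numerator = 0.29 − 0.0231 = 0.2669; denominator = 1 − 0.0231 = 0.9769
φ_{22} = 0.2669 / 0.9769 = 0.273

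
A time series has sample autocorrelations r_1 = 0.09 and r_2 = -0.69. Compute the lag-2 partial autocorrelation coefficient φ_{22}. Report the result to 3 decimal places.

-0.704

φ_{22} = (r_2 − r_1²) / (1 − r_1²)
r_1² = (0.09)² = 0.0081
Numerator = -0.69 − 0.0081 = -0.6981; denominator = 1 − 0.0081 = 0.9919
φ_{22} = -0.6981 / 0.9919 = -0.704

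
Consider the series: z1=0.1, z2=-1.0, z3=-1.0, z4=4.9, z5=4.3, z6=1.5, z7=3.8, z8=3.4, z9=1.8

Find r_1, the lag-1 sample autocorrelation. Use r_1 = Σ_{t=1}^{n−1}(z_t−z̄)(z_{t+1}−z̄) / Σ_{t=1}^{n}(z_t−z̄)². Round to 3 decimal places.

0.316

Mean z̄ = (0.1 − 1.0 − 1.0 + 4.9 + 4.3 + 1.5 + 3.8 + 3.4 + 1.8)/9 = 1.9778
Numerator Σ_{t=1}^{8}(z_t−z̄)(z_{t+1}−z̄) = 12.9017
Denominator Σ(z_t−z̄)² = 40.7956
r_1 = 12.9017 / 40.7956 = 0.316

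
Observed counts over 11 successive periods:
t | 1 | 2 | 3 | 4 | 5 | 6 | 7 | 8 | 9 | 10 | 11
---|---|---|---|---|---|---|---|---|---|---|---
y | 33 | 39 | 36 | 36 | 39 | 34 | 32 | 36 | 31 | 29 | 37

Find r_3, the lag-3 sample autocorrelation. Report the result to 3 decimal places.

0.368

Mean ȳ = (33 + 39 + 36 + 36 + 39 + 34 + 32 + 36 + 31 + 29 + 37)/11 = 34.7273
Numerator Σ_{t=1}^{8}(y_t−ȳ)(y_{t+3}−ȳ) = 38.3223
Denominator Σ(y_t−ȳ)² = 104.1818
r_3 = 38.3223 / 104.1818 = 0.368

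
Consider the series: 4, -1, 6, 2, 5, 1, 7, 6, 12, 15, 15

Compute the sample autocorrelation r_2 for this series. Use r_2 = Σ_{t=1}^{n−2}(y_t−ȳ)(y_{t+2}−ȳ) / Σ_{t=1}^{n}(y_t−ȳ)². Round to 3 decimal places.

Mean ȳ = (4 − 1 + 6 + 2 + 5 + 1 + 7 + 6 + 12 + 15 + 15)/11 = 6.5455
Numerator Σ_{t=1}^{9}(y_t−ȳ)(y_{t+2}−ȳ) = 108.0413
Denominator Σ(y_t−ȳ)² = 290.7273
r_2 = 108.0413 / 290.7273 = 0.372

0.372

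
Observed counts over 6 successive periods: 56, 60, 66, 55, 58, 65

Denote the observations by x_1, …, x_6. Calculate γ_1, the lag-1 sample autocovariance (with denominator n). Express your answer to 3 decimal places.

Mean x̄ = (56 + 60 + 66 + 55 + 58 + 65)/6 = 60.0000
Σ_{t=1}^{5}(x_t−x̄)(x_{t+1}−x̄) = -30.0000
γ_1 = -30.0000 / 6 = -5.000

-5.000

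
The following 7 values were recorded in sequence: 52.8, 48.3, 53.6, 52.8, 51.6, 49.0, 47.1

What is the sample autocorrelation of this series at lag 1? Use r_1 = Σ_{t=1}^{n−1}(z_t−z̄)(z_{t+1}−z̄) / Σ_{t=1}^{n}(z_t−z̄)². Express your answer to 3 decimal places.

Mean z̄ = (52.8 + 48.3 + 53.6 + 52.8 + 51.6 + 49.0 + 47.1)/7 = 50.7429
Deviations from mean: 2.0571, -2.4429, 2.8571, 2.0571, 0.8571, -1.7429, -3.6429
Numerator Σ_{t=1}^{6}(z_t−z̄)(z_{t+1}−z̄) = 0.4910
Denominator Σ(z_t−z̄)² = 39.6371
r_1 = 0.4910 / 39.6371 = 0.012

0.012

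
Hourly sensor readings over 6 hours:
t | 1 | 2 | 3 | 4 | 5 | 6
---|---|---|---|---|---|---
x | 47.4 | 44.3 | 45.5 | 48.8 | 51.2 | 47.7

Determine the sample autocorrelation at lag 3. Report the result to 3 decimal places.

Mean x̄ = (47.4 + 44.3 + 45.5 + 48.8 + 51.2 + 47.7)/6 = 47.4833
Σ(x_t−x̄)(x_{t+3}−x̄) = (-0.1097) + (-11.8314) + (-0.4297) = -12.3708
Denominator Σ(x_t−x̄)² = 29.6683
r_3 = -12.3708 / 29.6683 = -0.417

-0.417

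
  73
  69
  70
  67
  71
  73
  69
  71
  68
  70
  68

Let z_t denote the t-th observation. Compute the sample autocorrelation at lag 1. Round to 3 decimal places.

Mean z̄ = (73 + 69 + 70 + 67 + 71 + 73 + 69 + 71 + 68 + 70 + 68)/11 = 69.9091
Numerator Σ_{t=1}^{10}(z_t−z̄)(z_{t+1}−z̄) = -9.1901
Denominator Σ(z_t−z̄)² = 38.9091
r_1 = -9.1901 / 38.9091 = -0.236

-0.236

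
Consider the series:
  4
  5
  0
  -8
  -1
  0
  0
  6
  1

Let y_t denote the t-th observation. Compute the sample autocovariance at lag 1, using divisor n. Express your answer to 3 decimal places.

Mean ȳ = (4 + 5 + 0 − 8 − 1 + 0 + 0 + 6 + 1)/9 = 0.7778
Σ_{t=1}^{8}(y_t−ȳ)(y_{t+1}−ȳ) = 31.8395
γ_1 = 31.8395 / 9 = 3.538

3.538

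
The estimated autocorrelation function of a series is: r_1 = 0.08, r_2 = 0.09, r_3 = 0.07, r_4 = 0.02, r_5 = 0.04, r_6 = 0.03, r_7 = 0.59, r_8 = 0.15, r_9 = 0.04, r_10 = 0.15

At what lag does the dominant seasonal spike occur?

The largest autocorrelation is r_7 = 0.59; the remaining lags stay at or below 0.15.
The dominant spike at lag 7 indicates a seasonal period of 7.

7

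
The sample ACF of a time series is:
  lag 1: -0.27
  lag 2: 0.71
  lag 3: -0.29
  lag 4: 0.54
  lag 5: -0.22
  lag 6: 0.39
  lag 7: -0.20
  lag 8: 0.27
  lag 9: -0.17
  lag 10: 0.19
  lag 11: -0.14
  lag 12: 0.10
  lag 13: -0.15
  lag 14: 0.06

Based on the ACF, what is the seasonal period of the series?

The largest autocorrelation is r_2 = 0.71, with weaker echoes at lags 4 (0.54), 6 (0.39), 8 (0.27) and 10 (0.19); the remaining lags stay at or below 0.10.
The dominant spike at lag 2 indicates a seasonal period of 2.

2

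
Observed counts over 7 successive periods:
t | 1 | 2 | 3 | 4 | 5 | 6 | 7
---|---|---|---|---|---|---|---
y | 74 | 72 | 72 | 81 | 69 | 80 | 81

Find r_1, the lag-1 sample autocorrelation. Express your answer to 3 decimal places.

-0.279

Mean ȳ = (74 + 72 + 72 + 81 + 69 + 80 + 81)/7 = 75.5714
Numerator Σ_{t=1}^{6}(y_t−ȳ)(y_{t+1}−ȳ) = -41.7551
Denominator Σ(y_t−ȳ)² = 149.7143
r_1 = -41.7551 / 149.7143 = -0.279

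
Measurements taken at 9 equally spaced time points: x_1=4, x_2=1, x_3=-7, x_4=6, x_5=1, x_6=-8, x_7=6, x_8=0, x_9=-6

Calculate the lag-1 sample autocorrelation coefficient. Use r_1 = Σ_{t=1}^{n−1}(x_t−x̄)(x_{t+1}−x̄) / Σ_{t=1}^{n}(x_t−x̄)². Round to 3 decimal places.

Mean x̄ = (4 + 1 − 7 + 6 + 1 − 8 + 6 + 0 − 6)/9 = -0.3333
Numerator Σ_{t=1}^{8}(x_t−x̄)(x_{t+1}−x̄) = -95.4444
Denominator Σ(x_t−x̄)² = 238.0000
r_1 = -95.4444 / 238.0000 = -0.401

-0.401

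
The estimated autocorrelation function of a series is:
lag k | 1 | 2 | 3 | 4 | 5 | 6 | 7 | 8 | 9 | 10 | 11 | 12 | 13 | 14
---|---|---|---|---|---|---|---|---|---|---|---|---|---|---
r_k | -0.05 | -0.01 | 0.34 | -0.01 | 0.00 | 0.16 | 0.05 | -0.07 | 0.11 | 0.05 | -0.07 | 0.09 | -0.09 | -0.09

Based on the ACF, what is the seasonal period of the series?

3

The largest autocorrelation is r_3 = 0.34, with a weaker echo at lag 6 (0.16); the remaining lags stay at or below 0.11.
The dominant spike at lag 3 indicates a seasonal period of 3.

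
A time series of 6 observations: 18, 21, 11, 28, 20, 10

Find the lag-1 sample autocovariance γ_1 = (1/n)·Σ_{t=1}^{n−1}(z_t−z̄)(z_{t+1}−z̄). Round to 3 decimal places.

-14.500

Mean z̄ = (18 + 21 + 11 + 28 + 20 + 10)/6 = 18.0000
Deviations: 0.0000, 3.0000, -7.0000, 10.0000, 2.0000, -8.0000
Σ_{t=1}^{5}(z_t−z̄)(z_{t+1}−z̄) = -87.0000
γ_1 = -87.0000 / 6 = -14.500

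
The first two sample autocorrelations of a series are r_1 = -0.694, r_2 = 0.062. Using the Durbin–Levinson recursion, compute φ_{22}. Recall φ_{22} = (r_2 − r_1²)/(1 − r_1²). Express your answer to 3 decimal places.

φ_{22} = (r_2 − r_1²) / (1 − r_1²)
r_1² = (-0.694)² = 0.481636
Numerator = 0.062 − 0.4816 = -0.4196; denominator = 1 − 0.4816 = 0.5184
φ_{22} = -0.4196 / 0.5184 = -0.810

-0.810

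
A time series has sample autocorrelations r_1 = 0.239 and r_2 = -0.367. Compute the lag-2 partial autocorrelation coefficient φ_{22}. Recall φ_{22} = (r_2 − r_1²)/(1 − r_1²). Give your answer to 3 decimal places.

φ_{22} = (r_2 − r_1²) / (1 − r_1²)
r_1² = (0.239)² = 0.057121
Numerator = -0.367 − 0.0571 = -0.4241; denominator = 1 − 0.0571 = 0.9429
φ_{22} = -0.4241 / 0.9429 = -0.450

-0.450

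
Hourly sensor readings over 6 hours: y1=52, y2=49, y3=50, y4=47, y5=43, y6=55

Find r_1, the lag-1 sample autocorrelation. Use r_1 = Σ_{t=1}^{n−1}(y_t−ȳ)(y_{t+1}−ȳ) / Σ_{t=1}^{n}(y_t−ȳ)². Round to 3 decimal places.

Mean ȳ = (52 + 49 + 50 + 47 + 43 + 55)/6 = 49.3333
Deviations from mean: 2.6667, -0.3333, 0.6667, -2.3333, -6.3333, 5.6667
Numerator Σ_{t=1}^{5}(y_t−ȳ)(y_{t+1}−ȳ) = -23.7778
Denominator Σ(y_t−ȳ)² = 85.3333
r_1 = -23.7778 / 85.3333 = -0.279

-0.279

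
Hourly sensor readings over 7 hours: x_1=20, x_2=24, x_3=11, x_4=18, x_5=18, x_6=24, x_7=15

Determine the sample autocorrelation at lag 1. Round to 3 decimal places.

-0.389

Mean x̄ = (20 + 24 + 11 + 18 + 18 + 24 + 15)/7 = 18.5714
Deviations from mean: 1.4286, 5.4286, -7.5714, -0.5714, -0.5714, 5.4286, -3.5714
Numerator Σ_{t=1}^{6}(x_t−x̄)(x_{t+1}−x̄) = -51.1837
Denominator Σ(x_t−x̄)² = 131.7143
r_1 = -51.1837 / 131.7143 = -0.389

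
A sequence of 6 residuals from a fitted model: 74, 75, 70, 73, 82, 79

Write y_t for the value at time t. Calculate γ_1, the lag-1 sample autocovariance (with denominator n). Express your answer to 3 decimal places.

3.958

Mean ȳ = (74 + 75 + 70 + 73 + 82 + 79)/6 = 75.5000
Σ_{t=1}^{5}(y_t−ȳ)(y_{t+1}−ȳ) = 23.7500
γ_1 = 23.7500 / 6 = 3.958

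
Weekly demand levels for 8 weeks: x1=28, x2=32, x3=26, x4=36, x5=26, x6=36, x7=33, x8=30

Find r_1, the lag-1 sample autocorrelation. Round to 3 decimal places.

Mean x̄ = (28 + 32 + 26 + 36 + 26 + 36 + 33 + 30)/8 = 30.8750
Deviations from mean: -2.8750, 1.1250, -4.8750, 5.1250, -4.8750, 5.1250, 2.1250, -0.8750
Numerator Σ_{t=1}^{7}(x_t−x̄)(x_{t+1}−x̄) = -74.6406
Denominator Σ(x_t−x̄)² = 114.8750
r_1 = -74.6406 / 114.8750 = -0.650

-0.650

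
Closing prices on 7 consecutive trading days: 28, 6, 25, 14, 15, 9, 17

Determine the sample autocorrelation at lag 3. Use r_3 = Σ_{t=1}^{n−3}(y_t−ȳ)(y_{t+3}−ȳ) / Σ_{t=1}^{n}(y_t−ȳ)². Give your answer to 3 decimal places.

Mean ȳ = (28 + 6 + 25 + 14 + 15 + 9 + 17)/7 = 16.2857
Σ(y_t−ȳ)(y_{t+3}−ȳ) = (-26.7755) + (13.2245) + (-63.4898) + (-1.6327) = -78.6735
Denominator Σ(y_t−ȳ)² = 379.4286
r_3 = -78.6735 / 379.4286 = -0.207

-0.207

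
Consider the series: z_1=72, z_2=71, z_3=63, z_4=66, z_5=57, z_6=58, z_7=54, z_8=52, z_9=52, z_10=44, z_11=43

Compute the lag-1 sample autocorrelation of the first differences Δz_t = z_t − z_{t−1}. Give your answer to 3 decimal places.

First differences Δz: -1, -8, 3, -9, 1, -4, -2, 0, -8, -1
Mean of differences = -2.9000
Numerator Σ(Δz_t−Δz̄)(Δz_{t+1}−Δz̄) = -126.7100
Denominator Σ(Δz_t−Δz̄)² = 156.9000
r_1(Δz) = -126.7100 / 156.9000 = -0.808

-0.808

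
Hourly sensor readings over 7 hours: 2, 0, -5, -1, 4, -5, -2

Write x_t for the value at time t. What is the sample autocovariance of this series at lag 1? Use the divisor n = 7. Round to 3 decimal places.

-2.429

Mean x̄ = (2 + 0 − 5 − 1 + 4 − 5 − 2)/7 = -1.0000
Σ_{t=1}^{6}(x_t−x̄)(x_{t+1}−x̄) = -17.0000
γ_1 = -17.0000 / 7 = -2.429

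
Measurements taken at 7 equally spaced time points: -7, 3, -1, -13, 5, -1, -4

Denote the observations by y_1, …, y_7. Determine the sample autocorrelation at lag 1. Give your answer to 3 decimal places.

-0.454

Mean ȳ = (-7 + 3 − 1 − 13 + 5 − 1 − 4)/7 = -2.5714
Numerator Σ_{t=1}^{6}(y_t−ȳ)(y_{t+1}−ȳ) = -101.6122
Denominator Σ(y_t−ȳ)² = 223.7143
r_1 = -101.6122 / 223.7143 = -0.454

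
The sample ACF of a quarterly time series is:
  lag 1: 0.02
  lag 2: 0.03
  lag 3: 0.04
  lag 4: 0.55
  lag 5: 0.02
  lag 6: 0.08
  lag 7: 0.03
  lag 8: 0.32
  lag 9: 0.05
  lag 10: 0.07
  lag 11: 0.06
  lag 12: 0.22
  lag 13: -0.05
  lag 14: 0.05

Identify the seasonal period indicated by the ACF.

4

The largest autocorrelation is r_4 = 0.55, with weaker echoes at lags 8 (0.32) and 12 (0.22); the remaining lags stay at or below 0.08.
The dominant spike at lag 4 indicates a seasonal period of 4.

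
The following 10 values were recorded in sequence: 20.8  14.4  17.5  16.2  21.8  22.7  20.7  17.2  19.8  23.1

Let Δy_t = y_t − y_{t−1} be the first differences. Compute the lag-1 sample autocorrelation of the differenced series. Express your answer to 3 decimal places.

First differences Δy: -6.4, 3.1, -1.3, 5.6, 0.9, -2.0, -3.5, 2.6, 3.3
Mean of differences = 0.2556
Numerator Σ(Δy_t−Δȳ)(Δy_{t+1}−Δȳ) = -22.8753
Denominator Σ(Δy_t−Δȳ)² = 117.7422
r_1(Δy) = -22.8753 / 117.7422 = -0.194

-0.194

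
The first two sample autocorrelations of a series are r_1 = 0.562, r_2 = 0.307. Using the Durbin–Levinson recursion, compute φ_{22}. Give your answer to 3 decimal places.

φ_{22} = (r_2 − r_1²) / (1 − r_1²)
r_1² = (0.562)² = 0.315844
Numerator = 0.307 − 0.3158 = -0.0088; denominator = 1 − 0.3158 = 0.6842
φ_{22} = -0.0088 / 0.6842 = -0.013

-0.013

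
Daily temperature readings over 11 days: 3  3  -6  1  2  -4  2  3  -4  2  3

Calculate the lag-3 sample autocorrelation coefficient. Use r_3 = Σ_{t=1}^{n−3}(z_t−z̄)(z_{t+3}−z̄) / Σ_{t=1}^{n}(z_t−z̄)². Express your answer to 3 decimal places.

Mean z̄ = (3 + 3 − 6 + 1 + 2 − 4 + 2 + 3 − 4 + 2 + 3)/11 = 0.4545
Numerator Σ_{t=1}^{8}(z_t−z̄)(z_{t+3}−z̄) = 67.5620
Denominator Σ(z_t−z̄)² = 114.7273
r_3 = 67.5620 / 114.7273 = 0.589

0.589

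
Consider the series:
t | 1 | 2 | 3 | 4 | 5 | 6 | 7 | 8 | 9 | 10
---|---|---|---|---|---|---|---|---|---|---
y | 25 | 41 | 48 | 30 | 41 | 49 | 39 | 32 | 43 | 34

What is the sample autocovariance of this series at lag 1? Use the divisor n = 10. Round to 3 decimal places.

Mean ȳ = (25 + 41 + 48 + 30 + 41 + 49 + 39 + 32 + 43 + 34)/10 = 38.2000
Σ_{t=1}^{9}(y_t−ȳ)(y_{t+1}−ȳ) = -128.8400
γ_1 = -128.8400 / 10 = -12.884

-12.884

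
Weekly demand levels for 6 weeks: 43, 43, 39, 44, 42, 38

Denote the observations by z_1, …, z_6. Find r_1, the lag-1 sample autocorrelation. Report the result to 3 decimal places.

-0.280

Mean z̄ = (43 + 43 + 39 + 44 + 42 + 38)/6 = 41.5000
Numerator Σ_{t=1}^{5}(z_t−z̄)(z_{t+1}−z̄) = -8.2500
Denominator Σ(z_t−z̄)² = 29.5000
r_1 = -8.2500 / 29.5000 = -0.280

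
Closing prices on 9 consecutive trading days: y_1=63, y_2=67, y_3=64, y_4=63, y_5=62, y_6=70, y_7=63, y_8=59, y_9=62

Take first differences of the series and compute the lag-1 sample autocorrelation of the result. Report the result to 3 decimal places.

-0.346

First differences Δy: 4, -3, -1, -1, 8, -7, -4, 3
Mean of differences = -0.1250
Numerator Σ(Δy_t−Δȳ)(Δy_{t+1}−Δȳ) = -57.0156
Denominator Σ(Δy_t−Δȳ)² = 164.8750
r_1(Δy) = -57.0156 / 164.8750 = -0.346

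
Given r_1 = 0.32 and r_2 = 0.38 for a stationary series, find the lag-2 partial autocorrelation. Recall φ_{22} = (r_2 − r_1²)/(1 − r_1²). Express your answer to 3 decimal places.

φ_{22} = (r_2 − r_1²) / (1 − r_1²)
r_1² = (0.32)² = 0.1024
Numerator = 0.38 − 0.1024 = 0.2776; denominator = 1 − 0.1024 = 0.8976
φ_{22} = 0.2776 / 0.8976 = 0.309

0.309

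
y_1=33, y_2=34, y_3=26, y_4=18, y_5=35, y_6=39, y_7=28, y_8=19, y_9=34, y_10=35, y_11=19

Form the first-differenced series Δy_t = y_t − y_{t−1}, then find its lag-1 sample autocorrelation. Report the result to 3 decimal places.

First differences Δy: 1, -8, -8, 17, 4, -11, -9, 15, 1, -16
Mean of differences = -1.4000
Numerator Σ(Δy_t−Δȳ)(Δy_{t+1}−Δȳ) = -93.5600
Denominator Σ(Δy_t−Δȳ)² = 1098.4000
r_1(Δy) = -93.5600 / 1098.4000 = -0.085

-0.085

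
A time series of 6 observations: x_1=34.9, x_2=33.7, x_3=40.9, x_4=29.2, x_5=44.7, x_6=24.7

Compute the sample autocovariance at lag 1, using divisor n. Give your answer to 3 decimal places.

-32.556

Mean x̄ = (34.9 + 33.7 + 40.9 + 29.2 + 44.7 + 24.7)/6 = 34.6833
Σ_{t=1}^{5}(x_t−x̄)(x_{t+1}−x̄) = -195.3386
γ_1 = -195.3386 / 6 = -32.556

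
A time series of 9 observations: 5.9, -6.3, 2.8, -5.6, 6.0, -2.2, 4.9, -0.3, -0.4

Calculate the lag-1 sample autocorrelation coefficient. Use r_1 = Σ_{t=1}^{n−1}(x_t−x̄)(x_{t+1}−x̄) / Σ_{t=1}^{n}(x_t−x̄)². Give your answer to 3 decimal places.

Mean x̄ = (5.9 − 6.3 + 2.8 − 5.6 + 6.0 − 2.2 + 4.9 − 0.3 − 0.4)/9 = 0.5333
Numerator Σ_{t=1}^{8}(x_t−x̄)(x_{t+1}−x̄) = -129.3311
Denominator Σ(x_t−x̄)² = 176.2400
r_1 = -129.3311 / 176.2400 = -0.734

-0.734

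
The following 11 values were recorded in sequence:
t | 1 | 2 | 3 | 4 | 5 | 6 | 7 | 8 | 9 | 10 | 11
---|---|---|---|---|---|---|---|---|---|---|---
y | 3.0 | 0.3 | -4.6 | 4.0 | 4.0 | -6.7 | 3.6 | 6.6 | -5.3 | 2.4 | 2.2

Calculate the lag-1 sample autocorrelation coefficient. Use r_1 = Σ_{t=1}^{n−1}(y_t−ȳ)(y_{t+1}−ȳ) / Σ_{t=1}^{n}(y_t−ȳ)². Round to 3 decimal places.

Mean ȳ = (3.0 + 0.3 − 4.6 + 4.0 + 4.0 − 6.7 + 3.6 + 6.6 − 5.3 + 2.4 + 2.2)/11 = 0.8636
Numerator Σ_{t=1}^{10}(y_t−ȳ)(y_{t+1}−ȳ) = -76.9195
Denominator Σ(y_t−ȳ)² = 194.1455
r_1 = -76.9195 / 194.1455 = -0.396

-0.396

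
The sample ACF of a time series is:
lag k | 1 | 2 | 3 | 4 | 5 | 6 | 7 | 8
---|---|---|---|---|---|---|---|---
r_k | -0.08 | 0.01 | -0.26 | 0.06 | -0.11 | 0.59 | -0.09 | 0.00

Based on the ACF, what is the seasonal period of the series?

The largest autocorrelation is r_6 = 0.59; the remaining lags stay at or below 0.06.
The dominant spike at lag 6 indicates a seasonal period of 6.

6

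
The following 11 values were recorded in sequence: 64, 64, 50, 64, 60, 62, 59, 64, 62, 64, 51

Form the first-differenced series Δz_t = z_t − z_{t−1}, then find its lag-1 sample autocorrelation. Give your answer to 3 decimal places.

-0.532

First differences Δz: 0, -14, 14, -4, 2, -3, 5, -2, 2, -13
Mean of differences = -1.3000
Numerator Σ(Δz_t−Δz̄)(Δz_{t+1}−Δz̄) = -322.6900
Denominator Σ(Δz_t−Δz̄)² = 606.1000
r_1(Δz) = -322.6900 / 606.1000 = -0.532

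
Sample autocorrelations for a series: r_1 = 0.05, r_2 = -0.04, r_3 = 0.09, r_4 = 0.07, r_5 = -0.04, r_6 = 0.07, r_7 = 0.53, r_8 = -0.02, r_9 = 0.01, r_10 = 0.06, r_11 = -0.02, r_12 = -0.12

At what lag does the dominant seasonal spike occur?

The largest autocorrelation is r_7 = 0.53; the remaining lags stay at or below 0.09.
The dominant spike at lag 7 indicates a seasonal period of 7.

7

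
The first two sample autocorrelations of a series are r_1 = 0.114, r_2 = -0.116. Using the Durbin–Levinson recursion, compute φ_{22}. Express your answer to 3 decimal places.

φ_{22} = (r_2 − r_1²) / (1 − r_1²)
r_1² = (0.114)² = 0.012996
Numerator = -0.116 − 0.0130 = -0.1290; denominator = 1 − 0.0130 = 0.9870
φ_{22} = -0.1290 / 0.9870 = -0.131

-0.131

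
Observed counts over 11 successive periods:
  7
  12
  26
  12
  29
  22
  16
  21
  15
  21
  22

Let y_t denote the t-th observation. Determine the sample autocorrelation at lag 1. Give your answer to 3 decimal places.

-0.177

Mean ȳ = (7 + 12 + 26 + 12 + 29 + 22 + 16 + 21 + 15 + 21 + 22)/11 = 18.4545
Numerator Σ_{t=1}^{10}(y_t−ȳ)(y_{t+1}−ȳ) = -77.6612
Denominator Σ(y_t−ȳ)² = 438.7273
r_1 = -77.6612 / 438.7273 = -0.177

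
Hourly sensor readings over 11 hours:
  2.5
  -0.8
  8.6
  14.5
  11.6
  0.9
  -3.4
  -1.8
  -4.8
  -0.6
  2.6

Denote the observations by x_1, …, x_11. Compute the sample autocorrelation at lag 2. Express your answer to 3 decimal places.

0.011

Mean x̄ = (2.5 − 0.8 + 8.6 + 14.5 + 11.6 + 0.9 − 3.4 − 1.8 − 4.8 − 0.6 + 2.6)/11 = 2.6636
Numerator Σ_{t=1}^{9}(x_t−x̄)(x_{t+2}−x̄) = 4.1910
Denominator Σ(x_t−x̄)² = 393.3855
r_2 = 4.1910 / 393.3855 = 0.011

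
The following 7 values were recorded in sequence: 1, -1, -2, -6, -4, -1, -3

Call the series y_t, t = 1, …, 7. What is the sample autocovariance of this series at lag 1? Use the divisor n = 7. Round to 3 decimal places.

0.968

Mean ȳ = (1 − 1 − 2 − 6 − 4 − 1 − 3)/7 = -2.2857
Σ_{t=1}^{6}(y_t−ȳ)(y_{t+1}−ȳ) = 6.7755
γ_1 = 6.7755 / 7 = 0.968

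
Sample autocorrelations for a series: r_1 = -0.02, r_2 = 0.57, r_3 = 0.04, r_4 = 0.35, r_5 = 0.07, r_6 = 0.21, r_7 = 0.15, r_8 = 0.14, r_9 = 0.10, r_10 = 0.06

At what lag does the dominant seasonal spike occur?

The largest autocorrelation is r_2 = 0.57, with weaker echoes at lags 4 (0.35) and 6 (0.21); the remaining lags stay at or below 0.15.
The dominant spike at lag 2 indicates a seasonal period of 2.

2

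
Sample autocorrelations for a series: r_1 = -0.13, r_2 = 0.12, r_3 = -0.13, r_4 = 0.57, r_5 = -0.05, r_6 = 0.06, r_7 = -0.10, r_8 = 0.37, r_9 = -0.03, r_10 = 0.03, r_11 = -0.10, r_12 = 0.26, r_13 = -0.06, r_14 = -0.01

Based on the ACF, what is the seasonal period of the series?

4

The largest autocorrelation is r_4 = 0.57, with weaker echoes at lags 8 (0.37) and 12 (0.26); the remaining lags stay at or below 0.12.
The dominant spike at lag 4 indicates a seasonal period of 4.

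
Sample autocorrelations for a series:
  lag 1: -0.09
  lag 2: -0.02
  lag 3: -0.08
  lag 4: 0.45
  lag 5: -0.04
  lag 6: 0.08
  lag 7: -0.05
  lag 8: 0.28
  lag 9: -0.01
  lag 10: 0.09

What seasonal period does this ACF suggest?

4

The largest autocorrelation is r_4 = 0.45, with a weaker echo at lag 8 (0.28); the remaining lags stay at or below 0.09.
The dominant spike at lag 4 indicates a seasonal period of 4.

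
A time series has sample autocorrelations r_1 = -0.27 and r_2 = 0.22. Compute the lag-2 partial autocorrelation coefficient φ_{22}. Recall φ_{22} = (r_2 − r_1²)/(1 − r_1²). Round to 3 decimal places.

0.159

φ_{22} = (r_2 − r_1²) / (1 − r_1²)
r_1² = (-0.27)² = 0.0729
Numerator = 0.22 − 0.0729 = 0.1471; denominator = 1 − 0.0729 = 0.9271
φ_{22} = 0.1471 / 0.9271 = 0.159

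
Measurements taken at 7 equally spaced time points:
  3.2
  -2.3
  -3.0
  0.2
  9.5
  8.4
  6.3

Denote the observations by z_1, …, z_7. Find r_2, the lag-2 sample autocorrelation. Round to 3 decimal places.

-0.121

Mean z̄ = (3.2 − 2.3 − 3.0 + 0.2 + 9.5 + 8.4 + 6.3)/7 = 3.1857
Deviations from mean: 0.0143, -5.4857, -6.1857, -2.9857, 6.3143, 5.2143, 3.1143
Σ(z_t−z̄)(z_{t+2}−z̄) = (-0.0884) + (16.3788) + (-39.0584) + (-15.5684) + (19.6645) = -18.6718
Denominator Σ(z_t−z̄)² = 154.0286
r_2 = -18.6718 / 154.0286 = -0.121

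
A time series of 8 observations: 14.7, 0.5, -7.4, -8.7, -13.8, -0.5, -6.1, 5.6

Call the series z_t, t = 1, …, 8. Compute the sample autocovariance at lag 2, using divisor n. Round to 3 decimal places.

0.920

Mean z̄ = (14.7 + 0.5 − 7.4 − 8.7 − 13.8 − 0.5 − 6.1 + 5.6)/8 = -1.9625
Deviations: 16.6625, 2.4625, -5.4375, -6.7375, -11.8375, 1.4625, -4.1375, 7.5625
Σ_{t=1}^{6}(z_t−z̄)(z_{t+2}−z̄) = 7.3572
γ_2 = 7.3572 / 8 = 0.920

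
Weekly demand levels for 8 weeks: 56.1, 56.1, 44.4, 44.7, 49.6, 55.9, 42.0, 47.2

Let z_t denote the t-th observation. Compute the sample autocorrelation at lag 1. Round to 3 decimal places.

0.016

Mean z̄ = (56.1 + 56.1 + 44.4 + 44.7 + 49.6 + 55.9 + 42.0 + 47.2)/8 = 49.5000
Deviations from mean: 6.6000, 6.6000, -5.1000, -4.8000, 0.1000, 6.4000, -7.5000, -2.3000
Σ(z_t−z̄)(z_{t+1}−z̄) = (43.5600) + (-33.6600) + (24.4800) + (-0.4800) + (0.6400) + (-48.0000) + (17.2500) = 3.7900
Denominator Σ(z_t−z̄)² = 238.6800
r_1 = 3.7900 / 238.6800 = 0.016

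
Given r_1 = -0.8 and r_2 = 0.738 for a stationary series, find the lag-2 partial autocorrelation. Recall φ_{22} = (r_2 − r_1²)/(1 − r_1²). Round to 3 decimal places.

φ_{22} = (r_2 − r_1²) / (1 − r_1²)
r_1² = (-0.8)² = 0.64
Numerator = 0.738 − 0.6400 = 0.0980; denominator = 1 − 0.6400 = 0.3600
φ_{22} = 0.0980 / 0.3600 = 0.272

0.272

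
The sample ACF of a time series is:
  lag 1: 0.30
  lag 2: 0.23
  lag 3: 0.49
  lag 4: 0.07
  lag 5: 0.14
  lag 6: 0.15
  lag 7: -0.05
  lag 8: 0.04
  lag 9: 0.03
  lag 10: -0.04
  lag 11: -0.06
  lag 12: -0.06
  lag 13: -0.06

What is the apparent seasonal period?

The largest autocorrelation is r_3 = 0.49; the remaining lags stay at or below 0.30. The elevated value at lag 1 (0.30), dropping to 0.23 at lag 2, reflects decaying short-term dependence rather than seasonality.
The dominant spike at lag 3 indicates a seasonal period of 3.

3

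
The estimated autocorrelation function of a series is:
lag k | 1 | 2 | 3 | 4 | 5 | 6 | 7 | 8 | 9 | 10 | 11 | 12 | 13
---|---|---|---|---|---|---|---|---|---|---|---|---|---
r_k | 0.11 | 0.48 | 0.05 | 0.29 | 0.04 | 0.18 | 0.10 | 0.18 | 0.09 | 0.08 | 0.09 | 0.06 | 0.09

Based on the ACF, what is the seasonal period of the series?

2

The largest autocorrelation is r_2 = 0.48, with weaker echoes at lags 4 (0.29), 6 (0.18) and 8 (0.18); the remaining lags stay at or below 0.11.
The dominant spike at lag 2 indicates a seasonal period of 2.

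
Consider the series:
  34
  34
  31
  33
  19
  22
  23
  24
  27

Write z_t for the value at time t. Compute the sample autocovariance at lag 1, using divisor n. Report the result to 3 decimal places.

14.015

Mean z̄ = (34 + 34 + 31 + 33 + 19 + 22 + 23 + 24 + 27)/9 = 27.4444
Σ_{t=1}^{8}(z_t−z̄)(z_{t+1}−z̄) = 126.1358
γ_1 = 126.1358 / 9 = 14.015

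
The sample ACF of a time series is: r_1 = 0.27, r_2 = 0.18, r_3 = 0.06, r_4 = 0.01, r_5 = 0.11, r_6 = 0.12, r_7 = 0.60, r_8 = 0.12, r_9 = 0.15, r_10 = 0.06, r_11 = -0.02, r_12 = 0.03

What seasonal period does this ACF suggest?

The largest autocorrelation is r_7 = 0.60; the remaining lags stay at or below 0.27. The elevated value at lag 1 (0.27), dropping to 0.18 at lag 2, reflects decaying short-term dependence rather than seasonality.
The dominant spike at lag 7 indicates a seasonal period of 7.

7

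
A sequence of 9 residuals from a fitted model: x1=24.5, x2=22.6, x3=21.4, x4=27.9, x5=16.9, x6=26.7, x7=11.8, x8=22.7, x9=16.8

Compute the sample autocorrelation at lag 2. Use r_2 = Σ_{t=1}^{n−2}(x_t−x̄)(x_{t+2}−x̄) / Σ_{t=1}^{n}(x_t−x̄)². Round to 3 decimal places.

0.629

Mean x̄ = (24.5 + 22.6 + 21.4 + 27.9 + 16.9 + 26.7 + 11.8 + 22.7 + 16.8)/9 = 21.2556
Numerator Σ_{t=1}^{7}(x_t−x̄)(x_{t+2}−x̄) = 136.1260
Denominator Σ(x_t−x̄)² = 216.4622
r_2 = 136.1260 / 216.4622 = 0.629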